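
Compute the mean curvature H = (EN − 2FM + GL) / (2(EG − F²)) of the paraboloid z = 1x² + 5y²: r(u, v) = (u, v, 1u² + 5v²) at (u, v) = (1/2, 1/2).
H = 4*sqrt(3)/27

With E = 4*u^2 + 1, F = 20*u*v, G = 100*v^2 + 1, L = 2/sqrt(4*u^2 + 100*v^2 + 1), M = 0, N = 10/sqrt(4*u^2 + 100*v^2 + 1), assemble
  H = (EN − 2FM + GL) / (2(EG − F²)) = 2*(10*u^2 + 50*v^2 + 3)/(4*u^2 + 100*v^2 + 1)^(3/2).
At (u, v) = (1/2, 1/2): H = 4*sqrt(3)/27.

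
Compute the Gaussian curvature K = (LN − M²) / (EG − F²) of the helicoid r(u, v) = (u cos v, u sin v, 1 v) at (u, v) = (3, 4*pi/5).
K = -1/100

Coefficients of the first fundamental form: E = 1, F = 0, G = u^2 + 1.
Coefficients of the second fundamental form: L = 0, M = -1/sqrt(u^2 + 1), N = 0.
Assemble K = (LN − M²)/(EG − F²) = -1/(u^2 + 1)^2. At (u, v) = (3, 4*pi/5): K = -1/100.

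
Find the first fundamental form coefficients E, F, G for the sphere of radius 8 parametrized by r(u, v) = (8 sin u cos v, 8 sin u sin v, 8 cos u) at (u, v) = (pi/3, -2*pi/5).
E = 64;  F = 0;  G = 48

Partials: r_u = (8*cos(u)*cos(v), 8*sin(v)*cos(u), -8*sin(u)), r_v = (-8*sin(u)*sin(v), 8*sin(u)*cos(v), 0). As functions of (u, v):
  E = r_u · r_u = 64,
  F = r_u · r_v = 0,
  G = r_v · r_v = 64*sin(u)^2.
Evaluating at (u, v) = (pi/3, -2*pi/5): E = 64, F = 0, G = 48.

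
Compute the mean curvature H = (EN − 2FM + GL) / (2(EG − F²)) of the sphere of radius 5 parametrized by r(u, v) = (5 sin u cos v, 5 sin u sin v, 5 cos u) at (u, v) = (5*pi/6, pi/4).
H = -1/5

With E = 25, F = 0, G = 25*sin(u)^2, L = -5*sin(u)/Abs(sin(u)), M = 0, N = -5*sin(u)^3/Abs(sin(u)), assemble
  H = (EN − 2FM + GL) / (2(EG − F²)) = -sin(u)/(5*Abs(sin(u))).
At (u, v) = (5*pi/6, pi/4): H = -1/5.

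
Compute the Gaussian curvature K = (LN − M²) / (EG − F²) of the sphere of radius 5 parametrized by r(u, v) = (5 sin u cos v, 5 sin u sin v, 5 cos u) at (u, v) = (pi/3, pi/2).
K = 1/25

Coefficients of the first fundamental form: E = 25, F = 0, G = 25*sin(u)^2.
Coefficients of the second fundamental form: L = -5*sin(u)/Abs(sin(u)), M = 0, N = -5*sin(u)^3/Abs(sin(u)).
Assemble K = (LN − M²)/(EG − F²) = 1/25. At (u, v) = (pi/3, pi/2): K = 1/25.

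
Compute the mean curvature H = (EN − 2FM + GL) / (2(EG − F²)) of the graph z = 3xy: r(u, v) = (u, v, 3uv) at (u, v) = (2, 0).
H = 0

With E = 9*v^2 + 1, F = 9*u*v, G = 9*u^2 + 1, L = 0, M = 3/sqrt(9*u^2 + 9*v^2 + 1), N = 0, assemble
  H = (EN − 2FM + GL) / (2(EG − F²)) = -27*u*v/(9*u^2 + 9*v^2 + 1)^(3/2).
At (u, v) = (2, 0): H = 0.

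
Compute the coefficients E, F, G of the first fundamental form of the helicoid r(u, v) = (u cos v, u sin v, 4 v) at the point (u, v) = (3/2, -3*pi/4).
E = 1;  F = 0;  G = 73/4

Partials: r_u = (cos(v), sin(v), 0), r_v = (-u*sin(v), u*cos(v), 4). As functions of (u, v):
  E = r_u · r_u = 1,
  F = r_u · r_v = 0,
  G = r_v · r_v = u^2 + 16.
Evaluating at (u, v) = (3/2, -3*pi/4): E = 1, F = 0, G = 73/4.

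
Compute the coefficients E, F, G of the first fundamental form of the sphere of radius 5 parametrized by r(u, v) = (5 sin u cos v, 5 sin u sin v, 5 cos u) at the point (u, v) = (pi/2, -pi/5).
E = 25;  F = 0;  G = 25

Partials: r_u = (5*cos(u)*cos(v), 5*sin(v)*cos(u), -5*sin(u)), r_v = (-5*sin(u)*sin(v), 5*sin(u)*cos(v), 0). As functions of (u, v):
  E = r_u · r_u = 25,
  F = r_u · r_v = 0,
  G = r_v · r_v = 25*sin(u)^2.
Evaluating at (u, v) = (pi/2, -pi/5): E = 25, F = 0, G = 25.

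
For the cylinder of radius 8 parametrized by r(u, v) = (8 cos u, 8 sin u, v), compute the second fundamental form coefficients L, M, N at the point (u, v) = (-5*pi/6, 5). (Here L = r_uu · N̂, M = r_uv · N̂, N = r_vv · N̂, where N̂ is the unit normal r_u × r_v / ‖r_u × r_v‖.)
L = -8;  M = 0;  N = 0

Compute the unit normal N̂(u, v) = (cos(u), sin(u), 0), and the second partials r_uu, r_uv, r_vv. Take dot products:
  L(u, v) = r_uu · N̂ = -8,
  M(u, v) = r_uv · N̂ = 0,
  N(u, v) = r_vv · N̂ = 0.
Evaluating at (u, v) = (-5*pi/6, 5):
  L = -8, M = 0, N = 0.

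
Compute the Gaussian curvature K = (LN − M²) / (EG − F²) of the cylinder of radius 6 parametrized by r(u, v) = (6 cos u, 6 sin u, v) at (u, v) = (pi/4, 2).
K = 0

Coefficients of the first fundamental form: E = 36, F = 0, G = 1.
Coefficients of the second fundamental form: L = -6, M = 0, N = 0.
Assemble K = (LN − M²)/(EG − F²) = 0. At (u, v) = (pi/4, 2): K = 0.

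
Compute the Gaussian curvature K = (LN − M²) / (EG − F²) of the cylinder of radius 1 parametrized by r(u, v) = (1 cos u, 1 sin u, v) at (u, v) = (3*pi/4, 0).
K = 0

Coefficients of the first fundamental form: E = 1, F = 0, G = 1.
Coefficients of the second fundamental form: L = -1, M = 0, N = 0.
Assemble K = (LN − M²)/(EG − F²) = 0. At (u, v) = (3*pi/4, 0): K = 0.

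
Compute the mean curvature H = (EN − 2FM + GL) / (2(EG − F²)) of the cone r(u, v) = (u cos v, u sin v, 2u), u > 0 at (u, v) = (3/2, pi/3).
H = 2*sqrt(5)/15

With E = 5, F = 0, G = u^2, L = 0, M = 0, N = 2*sqrt(5)*u^2/(5*Abs(u)), assemble
  H = (EN − 2FM + GL) / (2(EG − F²)) = sqrt(5)/(5*Abs(u)).
At (u, v) = (3/2, pi/3): H = 2*sqrt(5)/15.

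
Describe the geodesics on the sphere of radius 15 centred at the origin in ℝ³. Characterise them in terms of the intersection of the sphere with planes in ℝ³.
Geodesics on the sphere of radius 15 are great circles — circles of radius 15 obtained as the intersection of the sphere with planes through the origin (the centre of the sphere).

A curve α(t) of nonzero constant speed on the sphere of radius 15 is a geodesic iff its acceleration α̈ is everywhere normal to the surface, i.e. parallel to the radial vector α(t). Then d/dt(α × α̇) = α̇ × α̇ + α × α̈ = 0, so α × α̇ is a constant vector n ≠ 0 and α(t) · n = 0 for all t: α lies in the plane through the origin with normal n. The intersection of that plane with the sphere is a circle of radius 15 (a great circle). Conversely, a great circle traversed at constant speed has centripetal acceleration pointing at the origin, hence normal to the sphere, so every great circle is a geodesic.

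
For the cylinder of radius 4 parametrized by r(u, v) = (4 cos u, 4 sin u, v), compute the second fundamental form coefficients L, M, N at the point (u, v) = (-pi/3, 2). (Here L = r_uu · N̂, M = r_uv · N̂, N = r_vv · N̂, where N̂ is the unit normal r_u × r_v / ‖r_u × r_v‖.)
L = -4;  M = 0;  N = 0

Compute the unit normal N̂(u, v) = (cos(u), sin(u), 0), and the second partials r_uu, r_uv, r_vv. Take dot products:
  L(u, v) = r_uu · N̂ = -4,
  M(u, v) = r_uv · N̂ = 0,
  N(u, v) = r_vv · N̂ = 0.
Evaluating at (u, v) = (-pi/3, 2):
  L = -4, M = 0, N = 0.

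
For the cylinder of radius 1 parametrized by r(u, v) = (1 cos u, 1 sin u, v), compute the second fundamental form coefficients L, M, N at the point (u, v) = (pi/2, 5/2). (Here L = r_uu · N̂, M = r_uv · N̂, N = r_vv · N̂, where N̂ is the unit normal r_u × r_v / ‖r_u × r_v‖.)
L = -1;  M = 0;  N = 0

Compute the unit normal N̂(u, v) = (cos(u), sin(u), 0), and the second partials r_uu, r_uv, r_vv. Take dot products:
  L(u, v) = r_uu · N̂ = -1,
  M(u, v) = r_uv · N̂ = 0,
  N(u, v) = r_vv · N̂ = 0.
Evaluating at (u, v) = (pi/2, 5/2):
  L = -1, M = 0, N = 0.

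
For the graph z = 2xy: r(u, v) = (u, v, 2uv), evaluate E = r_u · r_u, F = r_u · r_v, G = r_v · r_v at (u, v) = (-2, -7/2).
E = 50;  F = 28;  G = 17

Partials: r_u = (1, 0, 2*v), r_v = (0, 1, 2*u). As functions of (u, v):
  E = r_u · r_u = 4*v^2 + 1,
  F = r_u · r_v = 4*u*v,
  G = r_v · r_v = 4*u^2 + 1.
Evaluating at (u, v) = (-2, -7/2): E = 50, F = 28, G = 17.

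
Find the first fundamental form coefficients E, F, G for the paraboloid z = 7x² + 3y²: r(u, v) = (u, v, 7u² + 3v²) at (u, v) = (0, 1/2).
E = 1;  F = 0;  G = 10

Partials: r_u = (1, 0, 14*u), r_v = (0, 1, 6*v). As functions of (u, v):
  E = r_u · r_u = 196*u^2 + 1,
  F = r_u · r_v = 84*u*v,
  G = r_v · r_v = 36*v^2 + 1.
Evaluating at (u, v) = (0, 1/2): E = 1, F = 0, G = 10.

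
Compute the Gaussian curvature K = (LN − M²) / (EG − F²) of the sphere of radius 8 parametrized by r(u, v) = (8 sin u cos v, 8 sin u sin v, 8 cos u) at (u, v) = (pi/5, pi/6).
K = 1/64

Coefficients of the first fundamental form: E = 64, F = 0, G = 64*sin(u)^2.
Coefficients of the second fundamental form: L = -8*sin(u)/Abs(sin(u)), M = 0, N = -8*sin(u)^3/Abs(sin(u)).
Assemble K = (LN − M²)/(EG − F²) = 1/64. At (u, v) = (pi/5, pi/6): K = 1/64.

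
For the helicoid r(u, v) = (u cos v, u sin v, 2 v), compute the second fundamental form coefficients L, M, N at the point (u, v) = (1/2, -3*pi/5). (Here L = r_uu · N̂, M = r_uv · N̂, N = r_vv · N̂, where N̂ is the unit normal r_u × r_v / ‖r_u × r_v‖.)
L = 0;  M = -4*sqrt(17)/17;  N = 0

Compute the unit normal N̂(u, v) = (2*sin(v)/sqrt(u^2 + 4), -2*cos(v)/sqrt(u^2 + 4), u/sqrt(u^2 + 4)), and the second partials r_uu, r_uv, r_vv. Take dot products:
  L(u, v) = r_uu · N̂ = 0,
  M(u, v) = r_uv · N̂ = -2/sqrt(u^2 + 4),
  N(u, v) = r_vv · N̂ = 0.
Evaluating at (u, v) = (1/2, -3*pi/5):
  L = 0, M = -4*sqrt(17)/17, N = 0.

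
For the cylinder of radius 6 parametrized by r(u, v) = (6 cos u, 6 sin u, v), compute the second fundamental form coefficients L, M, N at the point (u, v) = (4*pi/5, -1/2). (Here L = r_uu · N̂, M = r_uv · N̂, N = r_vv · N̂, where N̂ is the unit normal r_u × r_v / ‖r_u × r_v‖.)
L = -6;  M = 0;  N = 0

Compute the unit normal N̂(u, v) = (cos(u), sin(u), 0), and the second partials r_uu, r_uv, r_vv. Take dot products:
  L(u, v) = r_uu · N̂ = -6,
  M(u, v) = r_uv · N̂ = 0,
  N(u, v) = r_vv · N̂ = 0.
Evaluating at (u, v) = (4*pi/5, -1/2):
  L = -6, M = 0, N = 0.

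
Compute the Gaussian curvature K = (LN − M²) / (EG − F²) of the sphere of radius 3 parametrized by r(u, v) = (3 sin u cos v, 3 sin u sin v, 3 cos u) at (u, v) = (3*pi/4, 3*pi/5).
K = 1/9

Coefficients of the first fundamental form: E = 9, F = 0, G = 9*sin(u)^2.
Coefficients of the second fundamental form: L = -3*sin(u)/Abs(sin(u)), M = 0, N = -3*sin(u)^3/Abs(sin(u)).
Assemble K = (LN − M²)/(EG − F²) = 1/9. At (u, v) = (3*pi/4, 3*pi/5): K = 1/9.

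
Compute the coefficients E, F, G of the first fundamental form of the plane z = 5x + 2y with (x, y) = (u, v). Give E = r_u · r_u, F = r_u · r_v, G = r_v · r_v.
E = 26;  F = 10;  G = 5

Compute partials: r_u = (1, 0, 5), r_v = (0, 1, 2). Then
  E = r_u · r_u = 26,
  F = r_u · r_v = 10,
  G = r_v · r_v = 5.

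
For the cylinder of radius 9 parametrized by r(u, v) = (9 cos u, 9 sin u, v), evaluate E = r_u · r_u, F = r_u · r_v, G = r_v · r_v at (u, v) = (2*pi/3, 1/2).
E = 81;  F = 0;  G = 1

Partials: r_u = (-9*sin(u), 9*cos(u), 0), r_v = (0, 0, 1). As functions of (u, v):
  E = r_u · r_u = 81,
  F = r_u · r_v = 0,
  G = r_v · r_v = 1.
Evaluating at (u, v) = (2*pi/3, 1/2): E = 81, F = 0, G = 1.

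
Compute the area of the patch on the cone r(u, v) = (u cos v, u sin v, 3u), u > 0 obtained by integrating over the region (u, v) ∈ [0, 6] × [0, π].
Area = 18*sqrt(10)*pi

Area = ∫∫ √(EG − F²) du dv with √(EG − F²) = sqrt(10)*Abs(u). Integrating over [0, 6] × [0, π] gives 18*sqrt(10)*pi.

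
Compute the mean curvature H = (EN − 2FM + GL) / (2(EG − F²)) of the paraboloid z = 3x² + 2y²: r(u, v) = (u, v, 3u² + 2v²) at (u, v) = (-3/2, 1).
H = 215*sqrt(2)/1372

With E = 36*u^2 + 1, F = 24*u*v, G = 16*v^2 + 1, L = 6/sqrt(36*u^2 + 16*v^2 + 1), M = 0, N = 4/sqrt(36*u^2 + 16*v^2 + 1), assemble
  H = (EN − 2FM + GL) / (2(EG − F²)) = (72*u^2 + 48*v^2 + 5)/(36*u^2 + 16*v^2 + 1)^(3/2).
At (u, v) = (-3/2, 1): H = 215*sqrt(2)/1372.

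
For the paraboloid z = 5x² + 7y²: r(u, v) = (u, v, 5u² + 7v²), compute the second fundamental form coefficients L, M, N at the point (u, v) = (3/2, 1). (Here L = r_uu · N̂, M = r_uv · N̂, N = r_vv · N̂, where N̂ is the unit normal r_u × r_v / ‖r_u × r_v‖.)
L = 5*sqrt(422)/211;  M = 0;  N = 7*sqrt(422)/211

Compute the unit normal N̂(u, v) = (-10*u/sqrt(100*u^2 + 196*v^2 + 1), -14*v/sqrt(100*u^2 + 196*v^2 + 1), 1/sqrt(100*u^2 + 196*v^2 + 1)), and the second partials r_uu, r_uv, r_vv. Take dot products:
  L(u, v) = r_uu · N̂ = 10/sqrt(100*u^2 + 196*v^2 + 1),
  M(u, v) = r_uv · N̂ = 0,
  N(u, v) = r_vv · N̂ = 14/sqrt(100*u^2 + 196*v^2 + 1).
Evaluating at (u, v) = (3/2, 1):
  L = 5*sqrt(422)/211, M = 0, N = 7*sqrt(422)/211.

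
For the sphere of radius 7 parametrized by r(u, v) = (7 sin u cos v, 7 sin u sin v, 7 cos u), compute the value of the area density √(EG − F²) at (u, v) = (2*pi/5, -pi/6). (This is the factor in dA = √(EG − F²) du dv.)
√(EG − F²)|_{(2*pi/5, -pi/6)} = 49*sqrt(2*sqrt(5) + 10)/4

E = 49, F = 0, G = 49*sin(u)^2, so EG − F² = 2401*sin(u)^2. Taking the positive square root: √(EG − F²) = 49*Abs(sin(u)). At (u, v) = (2*pi/5, -pi/6): 49*sqrt(2*sqrt(5) + 10)/4.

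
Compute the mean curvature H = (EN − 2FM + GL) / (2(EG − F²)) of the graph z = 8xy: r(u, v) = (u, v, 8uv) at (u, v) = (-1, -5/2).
H = -256*sqrt(465)/43245

With E = 64*v^2 + 1, F = 64*u*v, G = 64*u^2 + 1, L = 0, M = 8/sqrt(64*u^2 + 64*v^2 + 1), N = 0, assemble
  H = (EN − 2FM + GL) / (2(EG − F²)) = -512*u*v/(64*u^2 + 64*v^2 + 1)^(3/2).
At (u, v) = (-1, -5/2): H = -256*sqrt(465)/43245.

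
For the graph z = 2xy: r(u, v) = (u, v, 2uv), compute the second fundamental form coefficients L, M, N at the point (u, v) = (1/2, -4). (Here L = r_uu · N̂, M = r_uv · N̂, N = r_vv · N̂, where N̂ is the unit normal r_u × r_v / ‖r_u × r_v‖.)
L = 0;  M = sqrt(66)/33;  N = 0

Compute the unit normal N̂(u, v) = (-2*v/sqrt(4*u^2 + 4*v^2 + 1), -2*u/sqrt(4*u^2 + 4*v^2 + 1), 1/sqrt(4*u^2 + 4*v^2 + 1)), and the second partials r_uu, r_uv, r_vv. Take dot products:
  L(u, v) = r_uu · N̂ = 0,
  M(u, v) = r_uv · N̂ = 2/sqrt(4*u^2 + 4*v^2 + 1),
  N(u, v) = r_vv · N̂ = 0.
Evaluating at (u, v) = (1/2, -4):
  L = 0, M = sqrt(66)/33, N = 0.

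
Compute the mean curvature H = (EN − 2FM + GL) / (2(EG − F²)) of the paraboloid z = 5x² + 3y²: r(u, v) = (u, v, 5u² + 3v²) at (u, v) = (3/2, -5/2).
H = 1808*sqrt(451)/203401

With E = 100*u^2 + 1, F = 60*u*v, G = 36*v^2 + 1, L = 10/sqrt(100*u^2 + 36*v^2 + 1), M = 0, N = 6/sqrt(100*u^2 + 36*v^2 + 1), assemble
  H = (EN − 2FM + GL) / (2(EG − F²)) = 4*(75*u^2 + 45*v^2 + 2)/(100*u^2 + 36*v^2 + 1)^(3/2).
At (u, v) = (3/2, -5/2): H = 1808*sqrt(451)/203401.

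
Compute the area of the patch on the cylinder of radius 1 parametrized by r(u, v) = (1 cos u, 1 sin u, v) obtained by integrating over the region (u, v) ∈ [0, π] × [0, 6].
Area = 6*pi

Area = ∫∫ √(EG − F²) du dv with √(EG − F²) = 1. Integrating over [0, π] × [0, 6] gives 6*pi.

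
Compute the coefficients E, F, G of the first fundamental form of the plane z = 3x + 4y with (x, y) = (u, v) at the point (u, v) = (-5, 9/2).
E = 10;  F = 12;  G = 17

Partials: r_u = (1, 0, 3), r_v = (0, 1, 4). As functions of (u, v):
  E = r_u · r_u = 10,
  F = r_u · r_v = 12,
  G = r_v · r_v = 17.
Evaluating at (u, v) = (-5, 9/2): E = 10, F = 12, G = 17.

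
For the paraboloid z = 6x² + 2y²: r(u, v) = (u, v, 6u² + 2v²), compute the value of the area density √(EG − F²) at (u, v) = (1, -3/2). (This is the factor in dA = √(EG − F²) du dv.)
√(EG − F²)|_{(1, -3/2)} = sqrt(181)

E = 144*u^2 + 1, F = 48*u*v, G = 16*v^2 + 1, so EG − F² = 144*u^2 + 16*v^2 + 1. Taking the positive square root: √(EG − F²) = sqrt(144*u^2 + 16*v^2 + 1). At (u, v) = (1, -3/2): sqrt(181).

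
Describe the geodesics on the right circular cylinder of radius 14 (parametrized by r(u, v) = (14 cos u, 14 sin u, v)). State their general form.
The cylinder is flat (K = 0) and locally isometric to the plane via the development (u, v) ↦ (14 u, v). Geodesics are the pre-images of straight lines: circles (v constant), vertical lines (u constant), and helices (v = c · u + d) for constants c, d.

A right cylinder has E = 14², F = 0, G = 1, so EG − F² = 14², and L = −14, M = N = 0, giving K = (LN − M²)/(EG − F²) = 0 everywhere. A flat surface is locally isometric to the Euclidean plane via the map (u, v) ↦ (14 u, v). Straight lines in the (x̃, ỹ) plane pull back to: (a) horizontal circles (v = const), (b) vertical generators (u = const), and (c) helices (14 u tan θ = v, i.e. v = c · u + d).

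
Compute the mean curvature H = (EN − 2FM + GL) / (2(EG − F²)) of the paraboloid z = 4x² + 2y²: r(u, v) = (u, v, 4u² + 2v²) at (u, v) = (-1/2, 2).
H = 98/243

With E = 64*u^2 + 1, F = 32*u*v, G = 16*v^2 + 1, L = 8/sqrt(64*u^2 + 16*v^2 + 1), M = 0, N = 4/sqrt(64*u^2 + 16*v^2 + 1), assemble
  H = (EN − 2FM + GL) / (2(EG − F²)) = 2*(64*u^2 + 32*v^2 + 3)/(64*u^2 + 16*v^2 + 1)^(3/2).
At (u, v) = (-1/2, 2): H = 98/243.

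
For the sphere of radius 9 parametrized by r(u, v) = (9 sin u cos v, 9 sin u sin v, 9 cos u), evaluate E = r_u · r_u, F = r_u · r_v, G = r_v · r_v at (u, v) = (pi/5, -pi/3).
E = 81;  F = 0;  G = 405/8 - 81*sqrt(5)/8

Partials: r_u = (9*cos(u)*cos(v), 9*sin(v)*cos(u), -9*sin(u)), r_v = (-9*sin(u)*sin(v), 9*sin(u)*cos(v), 0). As functions of (u, v):
  E = r_u · r_u = 81,
  F = r_u · r_v = 0,
  G = r_v · r_v = 81*sin(u)^2.
Evaluating at (u, v) = (pi/5, -pi/3): E = 81, F = 0, G = 405/8 - 81*sqrt(5)/8.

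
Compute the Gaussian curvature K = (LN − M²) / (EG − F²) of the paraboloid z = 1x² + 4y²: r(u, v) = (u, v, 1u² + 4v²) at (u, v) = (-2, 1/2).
K = 16/1089

Coefficients of the first fundamental form: E = 4*u^2 + 1, F = 16*u*v, G = 64*v^2 + 1.
Coefficients of the second fundamental form: L = 2/sqrt(4*u^2 + 64*v^2 + 1), M = 0, N = 8/sqrt(4*u^2 + 64*v^2 + 1).
Assemble K = (LN − M²)/(EG − F²) = 16/(16*u^4 + 512*u^2*v^2 + 8*u^2 + 4096*v^4 + 128*v^2 + 1). At (u, v) = (-2, 1/2): K = 16/1089.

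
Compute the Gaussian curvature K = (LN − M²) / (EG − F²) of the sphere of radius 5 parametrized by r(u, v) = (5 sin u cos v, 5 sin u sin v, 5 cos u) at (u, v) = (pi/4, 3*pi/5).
K = 1/25

Coefficients of the first fundamental form: E = 25, F = 0, G = 25*sin(u)^2.
Coefficients of the second fundamental form: L = -5*sin(u)/Abs(sin(u)), M = 0, N = -5*sin(u)^3/Abs(sin(u)).
Assemble K = (LN − M²)/(EG − F²) = 1/25. At (u, v) = (pi/4, 3*pi/5): K = 1/25.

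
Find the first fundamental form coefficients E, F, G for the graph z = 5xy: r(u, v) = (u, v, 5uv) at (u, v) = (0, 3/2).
E = 229/4;  F = 0;  G = 1

Partials: r_u = (1, 0, 5*v), r_v = (0, 1, 5*u). As functions of (u, v):
  E = r_u · r_u = 25*v^2 + 1,
  F = r_u · r_v = 25*u*v,
  G = r_v · r_v = 25*u^2 + 1.
Evaluating at (u, v) = (0, 3/2): E = 229/4, F = 0, G = 1.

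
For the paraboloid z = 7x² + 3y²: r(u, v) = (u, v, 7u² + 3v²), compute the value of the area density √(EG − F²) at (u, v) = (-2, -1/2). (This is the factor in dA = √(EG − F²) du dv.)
√(EG − F²)|_{(-2, -1/2)} = sqrt(794)

E = 196*u^2 + 1, F = 84*u*v, G = 36*v^2 + 1, so EG − F² = 196*u^2 + 36*v^2 + 1. Taking the positive square root: √(EG − F²) = sqrt(196*u^2 + 36*v^2 + 1). At (u, v) = (-2, -1/2): sqrt(794).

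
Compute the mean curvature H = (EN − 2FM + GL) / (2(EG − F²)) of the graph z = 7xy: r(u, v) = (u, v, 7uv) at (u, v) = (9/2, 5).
H = -61740*sqrt(8873)/78730129

With E = 49*v^2 + 1, F = 49*u*v, G = 49*u^2 + 1, L = 0, M = 7/sqrt(49*u^2 + 49*v^2 + 1), N = 0, assemble
  H = (EN − 2FM + GL) / (2(EG − F²)) = -343*u*v/(49*u^2 + 49*v^2 + 1)^(3/2).
At (u, v) = (9/2, 5): H = -61740*sqrt(8873)/78730129.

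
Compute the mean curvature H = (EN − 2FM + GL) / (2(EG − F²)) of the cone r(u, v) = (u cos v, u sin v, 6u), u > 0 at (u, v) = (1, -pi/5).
H = 3*sqrt(37)/37

With E = 37, F = 0, G = u^2, L = 0, M = 0, N = 6*sqrt(37)*u^2/(37*Abs(u)), assemble
  H = (EN − 2FM + GL) / (2(EG − F²)) = 3*sqrt(37)/(37*Abs(u)).
At (u, v) = (1, -pi/5): H = 3*sqrt(37)/37.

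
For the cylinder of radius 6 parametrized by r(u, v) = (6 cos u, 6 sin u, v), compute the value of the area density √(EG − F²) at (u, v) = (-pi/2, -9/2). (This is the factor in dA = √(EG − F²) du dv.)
√(EG − F²)|_{(-pi/2, -9/2)} = 6

E = 36, F = 0, G = 1, so EG − F² = 36. Taking the positive square root: √(EG − F²) = 6. At (u, v) = (-pi/2, -9/2): 6.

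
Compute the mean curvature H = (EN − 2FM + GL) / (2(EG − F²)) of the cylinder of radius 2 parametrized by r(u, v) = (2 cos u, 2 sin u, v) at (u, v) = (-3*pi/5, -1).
H = -1/4

With E = 4, F = 0, G = 1, L = -2, M = 0, N = 0, assemble
  H = (EN − 2FM + GL) / (2(EG − F²)) = -1/4.
At (u, v) = (-3*pi/5, -1): H = -1/4.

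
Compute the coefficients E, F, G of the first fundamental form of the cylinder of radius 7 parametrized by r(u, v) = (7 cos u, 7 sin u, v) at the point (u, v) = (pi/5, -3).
E = 49;  F = 0;  G = 1

Partials: r_u = (-7*sin(u), 7*cos(u), 0), r_v = (0, 0, 1). As functions of (u, v):
  E = r_u · r_u = 49,
  F = r_u · r_v = 0,
  G = r_v · r_v = 1.
Evaluating at (u, v) = (pi/5, -3): E = 49, F = 0, G = 1.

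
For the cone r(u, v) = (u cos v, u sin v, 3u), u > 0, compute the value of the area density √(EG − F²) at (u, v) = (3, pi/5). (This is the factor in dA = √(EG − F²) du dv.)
√(EG − F²)|_{(3, pi/5)} = 3*sqrt(10)

E = 10, F = 0, G = u^2, so EG − F² = 10*u^2. Taking the positive square root: √(EG − F²) = sqrt(10)*Abs(u). At (u, v) = (3, pi/5): 3*sqrt(10).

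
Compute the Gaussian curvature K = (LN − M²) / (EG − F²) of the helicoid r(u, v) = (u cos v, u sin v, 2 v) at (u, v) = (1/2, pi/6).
K = -64/289

Coefficients of the first fundamental form: E = 1, F = 0, G = u^2 + 4.
Coefficients of the second fundamental form: L = 0, M = -2/sqrt(u^2 + 4), N = 0.
Assemble K = (LN − M²)/(EG − F²) = -4/(u^2 + 4)^2. At (u, v) = (1/2, pi/6): K = -64/289.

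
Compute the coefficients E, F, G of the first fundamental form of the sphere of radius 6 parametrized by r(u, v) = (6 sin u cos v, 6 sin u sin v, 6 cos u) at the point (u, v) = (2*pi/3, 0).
E = 36;  F = 0;  G = 27

Partials: r_u = (6*cos(u)*cos(v), 6*sin(v)*cos(u), -6*sin(u)), r_v = (-6*sin(u)*sin(v), 6*sin(u)*cos(v), 0). As functions of (u, v):
  E = r_u · r_u = 36,
  F = r_u · r_v = 0,
  G = r_v · r_v = 36*sin(u)^2.
Evaluating at (u, v) = (2*pi/3, 0): E = 36, F = 0, G = 27.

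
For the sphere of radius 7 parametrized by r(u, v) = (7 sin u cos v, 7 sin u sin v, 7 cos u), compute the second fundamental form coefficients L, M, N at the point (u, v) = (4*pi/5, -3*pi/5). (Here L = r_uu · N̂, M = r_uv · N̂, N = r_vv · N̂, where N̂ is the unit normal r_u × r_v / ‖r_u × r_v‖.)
L = -7;  M = 0;  N = -35/8 + 7*sqrt(5)/8

Compute the unit normal N̂(u, v) = (sin(u)^2*cos(v)/Abs(sin(u)), sin(u)^2*sin(v)/Abs(sin(u)), sin(2*u)/(2*Abs(sin(u)))), and the second partials r_uu, r_uv, r_vv. Take dot products:
  L(u, v) = r_uu · N̂ = -7*sin(u)/Abs(sin(u)),
  M(u, v) = r_uv · N̂ = 0,
  N(u, v) = r_vv · N̂ = -7*sin(u)^3/Abs(sin(u)).
Evaluating at (u, v) = (4*pi/5, -3*pi/5):
  L = -7, M = 0, N = -35/8 + 7*sqrt(5)/8.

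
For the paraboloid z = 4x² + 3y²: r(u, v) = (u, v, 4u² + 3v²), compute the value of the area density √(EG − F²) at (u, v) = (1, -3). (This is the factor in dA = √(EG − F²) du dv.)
√(EG − F²)|_{(1, -3)} = sqrt(389)

E = 64*u^2 + 1, F = 48*u*v, G = 36*v^2 + 1, so EG − F² = 64*u^2 + 36*v^2 + 1. Taking the positive square root: √(EG − F²) = sqrt(64*u^2 + 36*v^2 + 1). At (u, v) = (1, -3): sqrt(389).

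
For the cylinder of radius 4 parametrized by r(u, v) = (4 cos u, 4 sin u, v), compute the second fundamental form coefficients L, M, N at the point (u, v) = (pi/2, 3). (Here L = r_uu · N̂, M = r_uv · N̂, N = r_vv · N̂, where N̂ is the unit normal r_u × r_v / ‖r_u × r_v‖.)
L = -4;  M = 0;  N = 0

Compute the unit normal N̂(u, v) = (cos(u), sin(u), 0), and the second partials r_uu, r_uv, r_vv. Take dot products:
  L(u, v) = r_uu · N̂ = -4,
  M(u, v) = r_uv · N̂ = 0,
  N(u, v) = r_vv · N̂ = 0.
Evaluating at (u, v) = (pi/2, 3):
  L = -4, M = 0, N = 0.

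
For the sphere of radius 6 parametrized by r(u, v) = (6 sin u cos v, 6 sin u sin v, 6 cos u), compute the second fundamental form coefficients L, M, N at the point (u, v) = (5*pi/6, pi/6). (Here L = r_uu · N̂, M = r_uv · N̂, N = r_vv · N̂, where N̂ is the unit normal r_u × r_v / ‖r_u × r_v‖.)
L = -6;  M = 0;  N = -3/2

Compute the unit normal N̂(u, v) = (sin(u)^2*cos(v)/Abs(sin(u)), sin(u)^2*sin(v)/Abs(sin(u)), sin(2*u)/(2*Abs(sin(u)))), and the second partials r_uu, r_uv, r_vv. Take dot products:
  L(u, v) = r_uu · N̂ = -6*sin(u)/Abs(sin(u)),
  M(u, v) = r_uv · N̂ = 0,
  N(u, v) = r_vv · N̂ = -6*sin(u)^3/Abs(sin(u)).
Evaluating at (u, v) = (5*pi/6, pi/6):
  L = -6, M = 0, N = -3/2.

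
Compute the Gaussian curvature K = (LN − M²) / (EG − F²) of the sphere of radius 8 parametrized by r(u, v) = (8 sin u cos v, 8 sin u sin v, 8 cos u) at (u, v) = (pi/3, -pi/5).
K = 1/64

Coefficients of the first fundamental form: E = 64, F = 0, G = 64*sin(u)^2.
Coefficients of the second fundamental form: L = -8*sin(u)/Abs(sin(u)), M = 0, N = -8*sin(u)^3/Abs(sin(u)).
Assemble K = (LN − M²)/(EG − F²) = 1/64. At (u, v) = (pi/3, -pi/5): K = 1/64.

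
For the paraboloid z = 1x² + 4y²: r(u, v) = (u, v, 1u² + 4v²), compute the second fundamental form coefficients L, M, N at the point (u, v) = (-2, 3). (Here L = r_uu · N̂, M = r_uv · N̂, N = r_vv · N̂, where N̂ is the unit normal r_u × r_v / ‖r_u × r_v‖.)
L = 2*sqrt(593)/593;  M = 0;  N = 8*sqrt(593)/593

Compute the unit normal N̂(u, v) = (-2*u/sqrt(4*u^2 + 64*v^2 + 1), -8*v/sqrt(4*u^2 + 64*v^2 + 1), 1/sqrt(4*u^2 + 64*v^2 + 1)), and the second partials r_uu, r_uv, r_vv. Take dot products:
  L(u, v) = r_uu · N̂ = 2/sqrt(4*u^2 + 64*v^2 + 1),
  M(u, v) = r_uv · N̂ = 0,
  N(u, v) = r_vv · N̂ = 8/sqrt(4*u^2 + 64*v^2 + 1).
Evaluating at (u, v) = (-2, 3):
  L = 2*sqrt(593)/593, M = 0, N = 8*sqrt(593)/593.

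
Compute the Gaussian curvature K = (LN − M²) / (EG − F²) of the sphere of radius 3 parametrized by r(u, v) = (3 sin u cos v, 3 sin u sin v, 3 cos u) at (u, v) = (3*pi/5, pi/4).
K = 1/9

Coefficients of the first fundamental form: E = 9, F = 0, G = 9*sin(u)^2.
Coefficients of the second fundamental form: L = -3*sin(u)/Abs(sin(u)), M = 0, N = -3*sin(u)^3/Abs(sin(u)).
Assemble K = (LN − M²)/(EG − F²) = 1/9. At (u, v) = (3*pi/5, pi/4): K = 1/9.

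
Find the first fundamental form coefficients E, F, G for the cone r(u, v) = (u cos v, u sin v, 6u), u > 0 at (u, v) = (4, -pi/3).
E = 37;  F = 0;  G = 16

Partials: r_u = (cos(v), sin(v), 6), r_v = (-u*sin(v), u*cos(v), 0). As functions of (u, v):
  E = r_u · r_u = 37,
  F = r_u · r_v = 0,
  G = r_v · r_v = u^2.
Evaluating at (u, v) = (4, -pi/3): E = 37, F = 0, G = 16.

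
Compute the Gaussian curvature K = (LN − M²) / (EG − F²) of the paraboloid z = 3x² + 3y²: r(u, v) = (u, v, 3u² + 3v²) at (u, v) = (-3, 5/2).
K = 9/75625

Coefficients of the first fundamental form: E = 36*u^2 + 1, F = 36*u*v, G = 36*v^2 + 1.
Coefficients of the second fundamental form: L = 6/sqrt(36*u^2 + 36*v^2 + 1), M = 0, N = 6/sqrt(36*u^2 + 36*v^2 + 1).
Assemble K = (LN − M²)/(EG − F²) = 36/(1296*u^4 + 2592*u^2*v^2 + 72*u^2 + 1296*v^4 + 72*v^2 + 1). At (u, v) = (-3, 5/2): K = 9/75625.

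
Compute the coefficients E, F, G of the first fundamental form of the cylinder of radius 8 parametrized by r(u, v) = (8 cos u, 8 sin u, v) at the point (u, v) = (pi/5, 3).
E = 64;  F = 0;  G = 1

Partials: r_u = (-8*sin(u), 8*cos(u), 0), r_v = (0, 0, 1). As functions of (u, v):
  E = r_u · r_u = 64,
  F = r_u · r_v = 0,
  G = r_v · r_v = 1.
Evaluating at (u, v) = (pi/5, 3): E = 64, F = 0, G = 1.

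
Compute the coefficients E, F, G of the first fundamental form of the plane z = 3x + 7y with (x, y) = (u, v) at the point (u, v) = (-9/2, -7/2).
E = 10;  F = 21;  G = 50

Partials: r_u = (1, 0, 3), r_v = (0, 1, 7). As functions of (u, v):
  E = r_u · r_u = 10,
  F = r_u · r_v = 21,
  G = r_v · r_v = 50.
Evaluating at (u, v) = (-9/2, -7/2): E = 10, F = 21, G = 50.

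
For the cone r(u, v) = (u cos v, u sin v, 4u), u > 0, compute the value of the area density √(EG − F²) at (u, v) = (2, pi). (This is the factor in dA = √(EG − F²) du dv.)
√(EG − F²)|_{(2, pi)} = 2*sqrt(17)

E = 17, F = 0, G = u^2, so EG − F² = 17*u^2. Taking the positive square root: √(EG − F²) = sqrt(17)*Abs(u). At (u, v) = (2, pi): 2*sqrt(17).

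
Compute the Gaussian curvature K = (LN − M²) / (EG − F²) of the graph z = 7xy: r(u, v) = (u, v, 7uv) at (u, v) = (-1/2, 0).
K = -784/2809

Coefficients of the first fundamental form: E = 49*v^2 + 1, F = 49*u*v, G = 49*u^2 + 1.
Coefficients of the second fundamental form: L = 0, M = 7/sqrt(49*u^2 + 49*v^2 + 1), N = 0.
Assemble K = (LN − M²)/(EG − F²) = -49/(2401*u^4 + 4802*u^2*v^2 + 98*u^2 + 2401*v^4 + 98*v^2 + 1). At (u, v) = (-1/2, 0): K = -784/2809.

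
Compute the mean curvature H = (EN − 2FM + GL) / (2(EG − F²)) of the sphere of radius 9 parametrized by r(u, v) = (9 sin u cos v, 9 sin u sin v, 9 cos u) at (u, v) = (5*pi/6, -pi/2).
H = -1/9

With E = 81, F = 0, G = 81*sin(u)^2, L = -9*sin(u)/Abs(sin(u)), M = 0, N = -9*sin(u)^3/Abs(sin(u)), assemble
  H = (EN − 2FM + GL) / (2(EG − F²)) = -sin(u)/(9*Abs(sin(u))).
At (u, v) = (5*pi/6, -pi/2): H = -1/9.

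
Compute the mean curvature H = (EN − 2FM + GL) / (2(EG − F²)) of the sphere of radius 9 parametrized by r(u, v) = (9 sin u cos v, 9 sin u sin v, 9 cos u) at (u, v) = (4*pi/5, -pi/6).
H = -1/9

With E = 81, F = 0, G = 81*sin(u)^2, L = -9*sin(u)/Abs(sin(u)), M = 0, N = -9*sin(u)^3/Abs(sin(u)), assemble
  H = (EN − 2FM + GL) / (2(EG − F²)) = -sin(u)/(9*Abs(sin(u))).
At (u, v) = (4*pi/5, -pi/6): H = -1/9.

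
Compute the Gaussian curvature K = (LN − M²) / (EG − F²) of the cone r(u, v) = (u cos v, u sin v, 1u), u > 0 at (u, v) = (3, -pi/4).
K = 0

Coefficients of the first fundamental form: E = 2, F = 0, G = u^2.
Coefficients of the second fundamental form: L = 0, M = 0, N = sqrt(2)*u^2/(2*Abs(u)).
Assemble K = (LN − M²)/(EG − F²) = 0. At (u, v) = (3, -pi/4): K = 0.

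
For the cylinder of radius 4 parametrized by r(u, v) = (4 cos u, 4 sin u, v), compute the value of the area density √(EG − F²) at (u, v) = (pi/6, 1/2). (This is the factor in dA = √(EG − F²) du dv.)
√(EG − F²)|_{(pi/6, 1/2)} = 4

E = 16, F = 0, G = 1, so EG − F² = 16. Taking the positive square root: √(EG − F²) = 4. At (u, v) = (pi/6, 1/2): 4.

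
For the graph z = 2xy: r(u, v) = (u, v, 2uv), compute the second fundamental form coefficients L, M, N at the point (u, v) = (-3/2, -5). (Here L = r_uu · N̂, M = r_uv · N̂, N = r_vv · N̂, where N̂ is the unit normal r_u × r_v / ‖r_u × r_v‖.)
L = 0;  M = sqrt(110)/55;  N = 0

Compute the unit normal N̂(u, v) = (-2*v/sqrt(4*u^2 + 4*v^2 + 1), -2*u/sqrt(4*u^2 + 4*v^2 + 1), 1/sqrt(4*u^2 + 4*v^2 + 1)), and the second partials r_uu, r_uv, r_vv. Take dot products:
  L(u, v) = r_uu · N̂ = 0,
  M(u, v) = r_uv · N̂ = 2/sqrt(4*u^2 + 4*v^2 + 1),
  N(u, v) = r_vv · N̂ = 0.
Evaluating at (u, v) = (-3/2, -5):
  L = 0, M = sqrt(110)/55, N = 0.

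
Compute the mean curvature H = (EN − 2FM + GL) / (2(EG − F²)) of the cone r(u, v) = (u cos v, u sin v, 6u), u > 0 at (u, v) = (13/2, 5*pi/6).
H = 6*sqrt(37)/481

With E = 37, F = 0, G = u^2, L = 0, M = 0, N = 6*sqrt(37)*u^2/(37*Abs(u)), assemble
  H = (EN − 2FM + GL) / (2(EG − F²)) = 3*sqrt(37)/(37*Abs(u)).
At (u, v) = (13/2, 5*pi/6): H = 6*sqrt(37)/481.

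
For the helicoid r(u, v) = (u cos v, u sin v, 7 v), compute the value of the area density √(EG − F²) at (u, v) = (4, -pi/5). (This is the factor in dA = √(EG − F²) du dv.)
√(EG − F²)|_{(4, -pi/5)} = sqrt(65)

E = 1, F = 0, G = u^2 + 49, so EG − F² = u^2 + 49. Taking the positive square root: √(EG − F²) = sqrt(u^2 + 49). At (u, v) = (4, -pi/5): sqrt(65).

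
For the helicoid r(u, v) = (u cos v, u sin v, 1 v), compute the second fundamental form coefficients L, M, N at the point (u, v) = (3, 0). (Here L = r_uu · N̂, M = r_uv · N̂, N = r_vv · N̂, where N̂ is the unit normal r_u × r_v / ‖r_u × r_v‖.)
L = 0;  M = -sqrt(10)/10;  N = 0

Compute the unit normal N̂(u, v) = (sin(v)/sqrt(u^2 + 1), -cos(v)/sqrt(u^2 + 1), u/sqrt(u^2 + 1)), and the second partials r_uu, r_uv, r_vv. Take dot products:
  L(u, v) = r_uu · N̂ = 0,
  M(u, v) = r_uv · N̂ = -1/sqrt(u^2 + 1),
  N(u, v) = r_vv · N̂ = 0.
Evaluating at (u, v) = (3, 0):
  L = 0, M = -sqrt(10)/10, N = 0.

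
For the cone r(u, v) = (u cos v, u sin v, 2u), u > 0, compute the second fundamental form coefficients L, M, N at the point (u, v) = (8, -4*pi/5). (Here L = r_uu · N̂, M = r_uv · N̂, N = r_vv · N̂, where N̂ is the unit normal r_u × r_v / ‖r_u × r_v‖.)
L = 0;  M = 0;  N = 16*sqrt(5)/5

Compute the unit normal N̂(u, v) = (-2*sqrt(5)*u*cos(v)/(5*Abs(u)), -2*sqrt(5)*u*sin(v)/(5*Abs(u)), sqrt(5)*u/(5*Abs(u))), and the second partials r_uu, r_uv, r_vv. Take dot products:
  L(u, v) = r_uu · N̂ = 0,
  M(u, v) = r_uv · N̂ = 0,
  N(u, v) = r_vv · N̂ = 2*sqrt(5)*u^2/(5*Abs(u)).
Evaluating at (u, v) = (8, -4*pi/5):
  L = 0, M = 0, N = 16*sqrt(5)/5.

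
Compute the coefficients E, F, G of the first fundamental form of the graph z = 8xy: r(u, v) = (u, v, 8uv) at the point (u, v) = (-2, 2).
E = 257;  F = -256;  G = 257

Partials: r_u = (1, 0, 8*v), r_v = (0, 1, 8*u). As functions of (u, v):
  E = r_u · r_u = 64*v^2 + 1,
  F = r_u · r_v = 64*u*v,
  G = r_v · r_v = 64*u^2 + 1.
Evaluating at (u, v) = (-2, 2): E = 257, F = -256, G = 257.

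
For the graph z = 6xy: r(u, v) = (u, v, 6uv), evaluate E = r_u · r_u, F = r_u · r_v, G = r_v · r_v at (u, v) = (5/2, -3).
E = 325;  F = -270;  G = 226

Partials: r_u = (1, 0, 6*v), r_v = (0, 1, 6*u). As functions of (u, v):
  E = r_u · r_u = 36*v^2 + 1,
  F = r_u · r_v = 36*u*v,
  G = r_v · r_v = 36*u^2 + 1.
Evaluating at (u, v) = (5/2, -3): E = 325, F = -270, G = 226.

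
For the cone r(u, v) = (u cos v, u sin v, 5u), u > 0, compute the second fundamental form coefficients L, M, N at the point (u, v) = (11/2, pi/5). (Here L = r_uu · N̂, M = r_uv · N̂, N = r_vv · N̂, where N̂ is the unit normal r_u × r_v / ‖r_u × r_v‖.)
L = 0;  M = 0;  N = 55*sqrt(26)/52

Compute the unit normal N̂(u, v) = (-5*sqrt(26)*u*cos(v)/(26*Abs(u)), -5*sqrt(26)*u*sin(v)/(26*Abs(u)), sqrt(26)*u/(26*Abs(u))), and the second partials r_uu, r_uv, r_vv. Take dot products:
  L(u, v) = r_uu · N̂ = 0,
  M(u, v) = r_uv · N̂ = 0,
  N(u, v) = r_vv · N̂ = 5*sqrt(26)*u^2/(26*Abs(u)).
Evaluating at (u, v) = (11/2, pi/5):
  L = 0, M = 0, N = 55*sqrt(26)/52.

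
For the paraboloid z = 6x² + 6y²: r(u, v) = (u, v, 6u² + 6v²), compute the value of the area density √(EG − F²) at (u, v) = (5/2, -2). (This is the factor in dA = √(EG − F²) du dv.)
√(EG − F²)|_{(5/2, -2)} = sqrt(1477)

E = 144*u^2 + 1, F = 144*u*v, G = 144*v^2 + 1, so EG − F² = 144*u^2 + 144*v^2 + 1. Taking the positive square root: √(EG − F²) = sqrt(144*u^2 + 144*v^2 + 1). At (u, v) = (5/2, -2): sqrt(1477).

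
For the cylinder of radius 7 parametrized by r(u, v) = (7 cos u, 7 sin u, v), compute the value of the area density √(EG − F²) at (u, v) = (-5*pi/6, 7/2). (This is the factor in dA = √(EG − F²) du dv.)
√(EG − F²)|_{(-5*pi/6, 7/2)} = 7

E = 49, F = 0, G = 1, so EG − F² = 49. Taking the positive square root: √(EG − F²) = 7. At (u, v) = (-5*pi/6, 7/2): 7.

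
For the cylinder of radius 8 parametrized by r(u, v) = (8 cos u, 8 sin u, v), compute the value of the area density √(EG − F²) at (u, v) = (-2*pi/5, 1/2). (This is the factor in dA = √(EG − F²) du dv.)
√(EG − F²)|_{(-2*pi/5, 1/2)} = 8

E = 64, F = 0, G = 1, so EG − F² = 64. Taking the positive square root: √(EG − F²) = 8. At (u, v) = (-2*pi/5, 1/2): 8.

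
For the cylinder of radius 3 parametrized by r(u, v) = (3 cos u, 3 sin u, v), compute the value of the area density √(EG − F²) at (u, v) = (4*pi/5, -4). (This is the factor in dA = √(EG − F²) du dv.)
√(EG − F²)|_{(4*pi/5, -4)} = 3

E = 9, F = 0, G = 1, so EG − F² = 9. Taking the positive square root: √(EG − F²) = 3. At (u, v) = (4*pi/5, -4): 3.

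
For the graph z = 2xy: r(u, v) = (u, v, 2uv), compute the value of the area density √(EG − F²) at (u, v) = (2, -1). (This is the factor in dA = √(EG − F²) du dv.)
√(EG − F²)|_{(2, -1)} = sqrt(21)

E = 4*v^2 + 1, F = 4*u*v, G = 4*u^2 + 1, so EG − F² = 4*u^2 + 4*v^2 + 1. Taking the positive square root: √(EG − F²) = sqrt(4*u^2 + 4*v^2 + 1). At (u, v) = (2, -1): sqrt(21).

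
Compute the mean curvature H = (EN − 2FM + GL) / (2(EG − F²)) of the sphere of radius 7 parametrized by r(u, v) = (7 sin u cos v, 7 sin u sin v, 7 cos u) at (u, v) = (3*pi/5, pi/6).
H = -1/7

With E = 49, F = 0, G = 49*sin(u)^2, L = -7*sin(u)/Abs(sin(u)), M = 0, N = -7*sin(u)^3/Abs(sin(u)), assemble
  H = (EN − 2FM + GL) / (2(EG − F²)) = -sin(u)/(7*Abs(sin(u))).
At (u, v) = (3*pi/5, pi/6): H = -1/7.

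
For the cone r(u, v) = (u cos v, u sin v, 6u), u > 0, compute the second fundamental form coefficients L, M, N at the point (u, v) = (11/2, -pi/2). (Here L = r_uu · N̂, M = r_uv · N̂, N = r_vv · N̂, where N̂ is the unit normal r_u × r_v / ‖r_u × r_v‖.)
L = 0;  M = 0;  N = 33*sqrt(37)/37

Compute the unit normal N̂(u, v) = (-6*sqrt(37)*u*cos(v)/(37*Abs(u)), -6*sqrt(37)*u*sin(v)/(37*Abs(u)), sqrt(37)*u/(37*Abs(u))), and the second partials r_uu, r_uv, r_vv. Take dot products:
  L(u, v) = r_uu · N̂ = 0,
  M(u, v) = r_uv · N̂ = 0,
  N(u, v) = r_vv · N̂ = 6*sqrt(37)*u^2/(37*Abs(u)).
Evaluating at (u, v) = (11/2, -pi/2):
  L = 0, M = 0, N = 33*sqrt(37)/37.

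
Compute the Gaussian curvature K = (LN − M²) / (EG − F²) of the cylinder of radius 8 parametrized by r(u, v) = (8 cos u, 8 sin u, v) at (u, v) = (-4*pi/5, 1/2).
K = 0

Coefficients of the first fundamental form: E = 64, F = 0, G = 1.
Coefficients of the second fundamental form: L = -8, M = 0, N = 0.
Assemble K = (LN − M²)/(EG − F²) = 0. At (u, v) = (-4*pi/5, 1/2): K = 0.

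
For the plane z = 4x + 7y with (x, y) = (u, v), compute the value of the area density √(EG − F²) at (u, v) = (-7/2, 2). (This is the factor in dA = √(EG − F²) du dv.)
√(EG − F²)|_{(-7/2, 2)} = sqrt(66)

E = 17, F = 28, G = 50, so EG − F² = 66. Taking the positive square root: √(EG − F²) = sqrt(66). At (u, v) = (-7/2, 2): sqrt(66).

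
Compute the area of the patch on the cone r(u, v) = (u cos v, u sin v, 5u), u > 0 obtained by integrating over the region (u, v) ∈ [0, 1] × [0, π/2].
Area = sqrt(26)*pi/4

Area = ∫∫ √(EG − F²) du dv with √(EG − F²) = sqrt(26)*Abs(u). Integrating over [0, 1] × [0, π/2] gives sqrt(26)*pi/4.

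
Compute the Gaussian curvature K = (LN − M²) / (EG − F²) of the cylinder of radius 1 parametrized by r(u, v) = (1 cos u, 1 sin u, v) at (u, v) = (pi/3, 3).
K = 0

Coefficients of the first fundamental form: E = 1, F = 0, G = 1.
Coefficients of the second fundamental form: L = -1, M = 0, N = 0.
Assemble K = (LN − M²)/(EG − F²) = 0. At (u, v) = (pi/3, 3): K = 0.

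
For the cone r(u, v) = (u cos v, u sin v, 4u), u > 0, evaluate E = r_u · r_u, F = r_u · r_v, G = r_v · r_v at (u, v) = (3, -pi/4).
E = 17;  F = 0;  G = 9

Partials: r_u = (cos(v), sin(v), 4), r_v = (-u*sin(v), u*cos(v), 0). As functions of (u, v):
  E = r_u · r_u = 17,
  F = r_u · r_v = 0,
  G = r_v · r_v = u^2.
Evaluating at (u, v) = (3, -pi/4): E = 17, F = 0, G = 9.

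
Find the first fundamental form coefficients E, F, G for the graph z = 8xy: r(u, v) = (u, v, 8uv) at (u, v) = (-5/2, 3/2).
E = 145;  F = -240;  G = 401

Partials: r_u = (1, 0, 8*v), r_v = (0, 1, 8*u). As functions of (u, v):
  E = r_u · r_u = 64*v^2 + 1,
  F = r_u · r_v = 64*u*v,
  G = r_v · r_v = 64*u^2 + 1.
Evaluating at (u, v) = (-5/2, 3/2): E = 145, F = -240, G = 401.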